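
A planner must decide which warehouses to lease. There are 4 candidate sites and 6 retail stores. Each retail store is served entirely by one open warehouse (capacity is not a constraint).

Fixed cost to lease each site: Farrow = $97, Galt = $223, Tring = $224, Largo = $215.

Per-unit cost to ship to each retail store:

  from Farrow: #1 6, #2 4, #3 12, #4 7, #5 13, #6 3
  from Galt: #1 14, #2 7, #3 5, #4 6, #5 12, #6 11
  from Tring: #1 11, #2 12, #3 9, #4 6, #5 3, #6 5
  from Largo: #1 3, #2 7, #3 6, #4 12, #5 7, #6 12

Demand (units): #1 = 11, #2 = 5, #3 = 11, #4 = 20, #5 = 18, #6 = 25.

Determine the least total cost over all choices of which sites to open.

Minimum total cost: 755

For any fixed open set, each retail store goes to its cheapest open site; total = fixed + service.
{Farrow, Tring}: #1→Farrow 6·11=66, #2→Farrow 4·5=20, #3→Tring 9·11=99, #4→Tring 6·20=120, #5→Tring 3·18=54, #6→Farrow 3·25=75. Service 434; fixed 321; total 755.
{Farrow}: service 667 + fixed 97 = 764
{Farrow, Largo}: #1→Largo 3·11=33, #2→Farrow 4·5=20, #3→Largo 6·11=66, #4→Farrow 7·20=140, #5→Largo 7·18=126, #6→Farrow 3·25=75. Service 460; fixed 312; total 772.
{Farrow, Galt, Tring, Largo}: #1→Largo 3·11=33, #2→Farrow 4·5=20, #3→Galt 5·11=55, #4→Galt 6·20=120, #5→Tring 3·18=54, #6→Farrow 3·25=75. Service 357; fixed 759; total 1116.
No other subset beats 755.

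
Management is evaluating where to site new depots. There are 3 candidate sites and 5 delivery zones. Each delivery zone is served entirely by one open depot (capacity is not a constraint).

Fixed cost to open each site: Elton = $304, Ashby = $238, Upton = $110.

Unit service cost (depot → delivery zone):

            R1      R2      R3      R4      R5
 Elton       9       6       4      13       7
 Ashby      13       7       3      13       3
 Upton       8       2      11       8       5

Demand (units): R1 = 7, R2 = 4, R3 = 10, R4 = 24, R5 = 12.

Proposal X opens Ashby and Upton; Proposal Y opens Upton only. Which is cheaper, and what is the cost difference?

Proposal Y is cheaper by 134.

Proposal X: {Ashby, Upton}: R1→Upton 8·7=56, R2→Upton 2·4=8, R3→Ashby 3·10=30, R4→Upton 8·24=192, R5→Ashby 3·12=36. Service 322; fixed 348; total 670.
Proposal Y: {Upton}: R1→Upton 8·7=56, R2→Upton 2·4=8, R3→Upton 11·10=110, R4→Upton 8·24=192, R5→Upton 5·12=60. Service 426; fixed 110; total 536.
Difference: |670 − 536| = 134.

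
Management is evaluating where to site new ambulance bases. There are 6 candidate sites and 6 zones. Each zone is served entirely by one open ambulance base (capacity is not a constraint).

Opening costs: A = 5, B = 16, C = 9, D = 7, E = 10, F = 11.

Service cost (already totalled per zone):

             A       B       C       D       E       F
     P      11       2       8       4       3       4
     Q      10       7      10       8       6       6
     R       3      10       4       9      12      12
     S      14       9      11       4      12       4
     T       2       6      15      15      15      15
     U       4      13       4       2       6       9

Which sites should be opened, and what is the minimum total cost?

For any fixed open set, each zone goes to its cheapest open site; total = fixed + service.
{A, D}: P→D 4, Q→D 8, R→A 3, S→D 4, T→A 2, U→D 2. Service 23; fixed 12; total 35.
{A, F}: P→F 4, Q→F 6, R→A 3, S→F 4, T→A 2, U→A 4. Service 23; fixed 16; total 39.
{A, D, E}: service 20 + fixed 22 = 42
{A, B, C, D, E, F}: service 19 + fixed 58 = 77
No other subset beats 35.

Open A and D; minimum total cost 35.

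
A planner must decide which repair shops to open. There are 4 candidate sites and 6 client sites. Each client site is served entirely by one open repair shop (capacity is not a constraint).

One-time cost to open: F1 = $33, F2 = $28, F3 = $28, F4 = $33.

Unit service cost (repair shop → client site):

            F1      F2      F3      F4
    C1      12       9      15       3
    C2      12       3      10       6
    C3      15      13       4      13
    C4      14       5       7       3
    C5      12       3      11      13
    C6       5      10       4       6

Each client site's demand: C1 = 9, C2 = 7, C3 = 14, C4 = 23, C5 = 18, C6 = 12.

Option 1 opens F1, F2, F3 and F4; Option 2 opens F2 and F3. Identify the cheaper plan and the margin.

Option 1 is cheaper by 34.

Option 1: {F1, F2, F3, F4}: C1→F4 3·9=27, C2→F2 3·7=21, C3→F3 4·14=56, C4→F4 3·23=69, C5→F2 3·18=54, C6→F3 4·12=48. Service 275; fixed 122; total 397.
Option 2: {F2, F3}: C1→F2 9·9=81, C2→F2 3·7=21, C3→F3 4·14=56, C4→F2 5·23=115, C5→F2 3·18=54, C6→F3 4·12=48. Service 375; fixed 56; total 431.
Difference: |397 − 431| = 34.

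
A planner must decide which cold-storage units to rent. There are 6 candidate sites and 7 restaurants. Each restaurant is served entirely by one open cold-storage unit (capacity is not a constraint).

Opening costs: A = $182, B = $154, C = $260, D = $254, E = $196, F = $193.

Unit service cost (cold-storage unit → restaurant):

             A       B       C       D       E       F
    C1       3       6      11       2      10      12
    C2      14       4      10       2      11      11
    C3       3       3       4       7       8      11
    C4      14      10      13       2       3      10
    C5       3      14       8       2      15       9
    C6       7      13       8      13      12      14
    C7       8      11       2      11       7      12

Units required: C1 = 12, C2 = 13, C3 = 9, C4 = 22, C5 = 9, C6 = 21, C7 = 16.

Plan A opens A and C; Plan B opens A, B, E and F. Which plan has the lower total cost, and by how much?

Plan A: {A, C}: C1→A 3·12=36, C2→C 10·13=130, C3→A 3·9=27, C4→C 13·22=286, C5→A 3·9=27, C6→A 7·21=147, C7→C 2·16=32. Service 685; fixed 442; total 1127.
Plan B: {A, B, E, F}: C1→A 3·12=36, C2→B 4·13=52, C3→A 3·9=27, C4→E 3·22=66, C5→A 3·9=27, C6→A 7·21=147, C7→E 7·16=112. Service 467; fixed 725; total 1192.
Difference: |1127 − 1192| = 65.

Plan A is cheaper by 65.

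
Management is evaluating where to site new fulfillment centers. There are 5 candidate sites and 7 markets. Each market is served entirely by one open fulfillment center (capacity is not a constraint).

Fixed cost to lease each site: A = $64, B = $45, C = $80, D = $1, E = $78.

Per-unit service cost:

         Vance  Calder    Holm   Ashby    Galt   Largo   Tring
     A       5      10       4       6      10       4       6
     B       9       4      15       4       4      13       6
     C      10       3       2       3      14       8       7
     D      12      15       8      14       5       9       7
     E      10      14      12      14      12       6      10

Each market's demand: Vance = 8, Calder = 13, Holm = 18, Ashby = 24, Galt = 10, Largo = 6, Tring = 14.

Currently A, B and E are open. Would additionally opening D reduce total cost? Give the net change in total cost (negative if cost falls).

No — net change +1 (cost rises by 1).

Current service cost with {A, B, E}: 408.
Adding D: each market re-picks its cheapest; new service cost 408, saving 0.
Extra fixed cost: 1. Net change = 1 − 0 = 1.
(Totals: 595 → 596.)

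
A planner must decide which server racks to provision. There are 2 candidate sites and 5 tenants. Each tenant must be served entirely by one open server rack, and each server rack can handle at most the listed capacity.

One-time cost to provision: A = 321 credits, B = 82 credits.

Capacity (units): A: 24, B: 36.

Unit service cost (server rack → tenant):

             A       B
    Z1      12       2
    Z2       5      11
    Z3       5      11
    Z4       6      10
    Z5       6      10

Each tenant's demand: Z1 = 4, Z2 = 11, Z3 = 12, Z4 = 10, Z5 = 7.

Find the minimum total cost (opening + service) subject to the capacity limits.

Minimum total cost: 696

Open {A, B}: Z1→B 2·4=8, Z2→A 5·11=55, Z3→A 5·12=60, Z4→B 10·10=100, Z5→B 10·7=70.
Loads: A carries 23/24, B carries 21/36. Service 293; fixed 403; total 696.
Next best feasible plan costs 722.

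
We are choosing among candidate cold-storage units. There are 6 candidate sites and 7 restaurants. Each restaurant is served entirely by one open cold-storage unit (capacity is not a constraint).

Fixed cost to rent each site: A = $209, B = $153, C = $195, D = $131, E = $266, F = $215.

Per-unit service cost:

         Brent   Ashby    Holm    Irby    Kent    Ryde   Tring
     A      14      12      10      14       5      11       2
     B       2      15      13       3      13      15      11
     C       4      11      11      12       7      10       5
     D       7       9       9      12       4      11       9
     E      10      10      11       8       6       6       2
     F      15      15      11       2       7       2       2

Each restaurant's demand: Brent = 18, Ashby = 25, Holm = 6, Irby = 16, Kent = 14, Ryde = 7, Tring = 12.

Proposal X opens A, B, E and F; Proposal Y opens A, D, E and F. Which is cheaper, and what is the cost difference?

Proposal X: {A, B, E, F}: Brent→B 2·18=36, Ashby→E 10·25=250, Holm→A 10·6=60, Irby→F 2·16=32, Kent→A 5·14=70, Ryde→F 2·7=14, Tring→A 2·12=24. Service 486; fixed 843; total 1329.
Proposal Y: {A, D, E, F}: Brent→D 7·18=126, Ashby→D 9·25=225, Holm→D 9·6=54, Irby→F 2·16=32, Kent→D 4·14=56, Ryde→F 2·7=14, Tring→A 2·12=24. Service 531; fixed 821; total 1352.
Difference: |1329 − 1352| = 23.

Proposal X is cheaper by 23.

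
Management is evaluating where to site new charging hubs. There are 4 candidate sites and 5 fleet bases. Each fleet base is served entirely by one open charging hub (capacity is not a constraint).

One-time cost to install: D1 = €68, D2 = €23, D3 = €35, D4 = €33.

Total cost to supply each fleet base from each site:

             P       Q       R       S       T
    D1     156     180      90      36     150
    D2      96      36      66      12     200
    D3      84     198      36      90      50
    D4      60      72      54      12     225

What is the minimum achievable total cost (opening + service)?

Minimum total cost: 276

For any fixed open set, each fleet base goes to its cheapest open site; total = fixed + service.
{D2, D3}: P→D3 84, Q→D2 36, R→D3 36, S→D2 12, T→D3 50. Service 218; fixed 58; total 276.
{D2, D3, D4}: P→D4 60, Q→D2 36, R→D3 36, S→D2 12, T→D3 50. Service 194; fixed 91; total 285.
{D3, D4}: service 230 + fixed 68 = 298
{D1, D2, D3, D4}: P→D4 60, Q→D2 36, R→D3 36, S→D2 12, T→D3 50. Service 194; fixed 159; total 353.
No other subset beats 276.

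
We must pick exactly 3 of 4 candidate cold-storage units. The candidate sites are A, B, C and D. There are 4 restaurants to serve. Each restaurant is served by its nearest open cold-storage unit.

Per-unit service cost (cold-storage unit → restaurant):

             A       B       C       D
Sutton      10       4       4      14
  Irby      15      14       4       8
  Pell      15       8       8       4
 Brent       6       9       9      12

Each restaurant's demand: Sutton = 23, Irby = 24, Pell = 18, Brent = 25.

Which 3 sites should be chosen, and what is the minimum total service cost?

With exactly 3 open, each restaurant uses its cheapest among the chosen.
{A, C, D}: Sutton→C 4·23=92, Irby→C 4·24=96, Pell→D 4·18=72, Brent→A 6·25=150. Service cost 410.
{A, B, C}: service cost 482
{B, C, D}: service cost 485
Among all 4 size-3 choices, {A, C, D} is lowest.

Choose A, C and D; total service cost 410.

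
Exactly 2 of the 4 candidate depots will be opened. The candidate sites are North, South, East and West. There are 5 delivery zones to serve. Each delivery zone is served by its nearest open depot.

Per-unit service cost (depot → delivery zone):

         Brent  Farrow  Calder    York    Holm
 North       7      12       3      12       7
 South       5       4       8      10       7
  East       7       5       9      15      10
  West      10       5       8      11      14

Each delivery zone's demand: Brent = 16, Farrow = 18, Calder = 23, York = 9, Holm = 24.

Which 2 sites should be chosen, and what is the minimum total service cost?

Choose North and South; total service cost 479.

With exactly 2 open, each delivery zone uses its cheapest among the chosen.
{North, South}: Brent→South 5·16=80, Farrow→South 4·18=72, Calder→North 3·23=69, York→South 10·9=90, Holm→North 7·24=168. Service cost 479.
{North, West}: service cost 538
{North, East}: service cost 547
Among all 6 size-2 choices, {North, South} is lowest.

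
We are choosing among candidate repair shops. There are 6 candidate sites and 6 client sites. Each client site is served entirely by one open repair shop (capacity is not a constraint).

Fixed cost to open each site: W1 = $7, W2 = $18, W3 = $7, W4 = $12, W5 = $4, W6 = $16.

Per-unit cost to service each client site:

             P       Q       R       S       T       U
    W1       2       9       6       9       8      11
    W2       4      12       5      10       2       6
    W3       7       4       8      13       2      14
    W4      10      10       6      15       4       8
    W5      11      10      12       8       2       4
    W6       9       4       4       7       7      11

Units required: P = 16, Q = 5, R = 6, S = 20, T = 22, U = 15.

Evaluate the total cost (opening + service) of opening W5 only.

Total cost: 566

Each client site is assigned to its cheapest site among the open ones.
{W5}: P→W5 11·16=176, Q→W5 10·5=50, R→W5 12·6=72, S→W5 8·20=160, T→W5 2·22=44, U→W5 4·15=60. Service 562; fixed 4; total 566.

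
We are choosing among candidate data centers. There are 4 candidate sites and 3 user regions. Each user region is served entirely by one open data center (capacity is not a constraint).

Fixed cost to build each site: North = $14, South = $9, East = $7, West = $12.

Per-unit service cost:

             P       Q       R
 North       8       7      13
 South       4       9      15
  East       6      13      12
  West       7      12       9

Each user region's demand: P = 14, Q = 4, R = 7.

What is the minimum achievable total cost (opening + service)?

Minimum total cost: 176

For any fixed open set, each user region goes to its cheapest open site; total = fixed + service.
{South, West}: P→South 4·14=56, Q→South 9·4=36, R→West 9·7=63. Service 155; fixed 21; total 176.
{North, South, West}: service 147 + fixed 35 = 182
{South, East, West}: service 155 + fixed 28 = 183
{North, South, East, West}: service 147 + fixed 42 = 189
(All 15 nonempty subsets were checked; South and West is lowest.)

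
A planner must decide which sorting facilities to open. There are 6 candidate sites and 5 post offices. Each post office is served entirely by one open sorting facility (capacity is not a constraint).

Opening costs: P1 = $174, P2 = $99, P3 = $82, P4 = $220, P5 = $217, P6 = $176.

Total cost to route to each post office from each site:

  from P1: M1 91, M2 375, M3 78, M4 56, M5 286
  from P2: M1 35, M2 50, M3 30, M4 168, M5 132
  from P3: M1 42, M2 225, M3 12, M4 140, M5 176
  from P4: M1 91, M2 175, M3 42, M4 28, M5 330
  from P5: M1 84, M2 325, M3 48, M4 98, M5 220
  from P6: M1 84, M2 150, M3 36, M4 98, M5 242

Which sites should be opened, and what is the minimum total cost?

For any fixed open set, each post office goes to its cheapest open site; total = fixed + service.
{P2}: M1→P2 35, M2→P2 50, M3→P2 30, M4→P2 168, M5→P2 132. Service 415; fixed 99; total 514.
{P2, P3}: service 369 + fixed 181 = 550
{P1, P2}: service 303 + fixed 273 = 576
{P1, P2, P3, P4, P5, P6}: service 257 + fixed 968 = 1225
No other subset beats 514.

Open P2 only; minimum total cost 514.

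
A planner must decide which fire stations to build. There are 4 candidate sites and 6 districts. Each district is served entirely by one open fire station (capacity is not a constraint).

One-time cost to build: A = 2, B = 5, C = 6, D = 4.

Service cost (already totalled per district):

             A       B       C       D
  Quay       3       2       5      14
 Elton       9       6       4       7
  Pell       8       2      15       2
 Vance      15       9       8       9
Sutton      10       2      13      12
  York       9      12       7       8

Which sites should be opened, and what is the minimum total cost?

For any fixed open set, each district goes to its cheapest open site; total = fixed + service.
{B, C}: Quay→B 2, Elton→C 4, Pell→B 2, Vance→C 8, Sutton→B 2, York→C 7. Service 25; fixed 11; total 36.
{A, B}: service 30 + fixed 7 = 37
{A, B, C}: service 25 + fixed 13 = 38
{A, B, C, D}: service 25 + fixed 17 = 42
No other subset beats 36.

Open B and C; minimum total cost 36.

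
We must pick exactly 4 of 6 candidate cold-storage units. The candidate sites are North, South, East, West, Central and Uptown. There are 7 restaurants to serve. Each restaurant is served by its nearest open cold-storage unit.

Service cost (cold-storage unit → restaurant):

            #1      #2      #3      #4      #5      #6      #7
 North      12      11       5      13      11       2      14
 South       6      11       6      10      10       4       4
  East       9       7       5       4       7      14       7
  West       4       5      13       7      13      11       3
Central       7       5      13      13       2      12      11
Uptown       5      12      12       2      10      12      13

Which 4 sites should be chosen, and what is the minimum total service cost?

Choose North, West, Central and Uptown; total service cost 23.

With exactly 4 open, each restaurant uses its cheapest among the chosen.
{North, West, Central, Uptown}: #1→West 4, #2→West 5, #3→North 5, #4→Uptown 2, #5→Central 2, #6→North 2, #7→West 3. Service cost 23.
{North, South, Central, Uptown}: service cost 25
{North, East, West, Central}: service cost 25
Among all 15 size-4 choices, {North, West, Central, Uptown} is lowest.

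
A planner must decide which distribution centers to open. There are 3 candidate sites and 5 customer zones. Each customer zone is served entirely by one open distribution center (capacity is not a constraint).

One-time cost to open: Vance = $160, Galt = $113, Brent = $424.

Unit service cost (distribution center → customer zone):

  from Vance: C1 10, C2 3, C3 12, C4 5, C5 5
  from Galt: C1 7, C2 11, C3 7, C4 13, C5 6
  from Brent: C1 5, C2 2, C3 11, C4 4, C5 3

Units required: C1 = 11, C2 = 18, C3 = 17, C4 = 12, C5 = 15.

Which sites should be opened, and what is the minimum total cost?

For any fixed open set, each customer zone goes to its cheapest open site; total = fixed + service.
{Vance, Galt}: C1→Galt 7·11=77, C2→Vance 3·18=54, C3→Galt 7·17=119, C4→Vance 5·12=60, C5→Vance 5·15=75. Service 385; fixed 273; total 658.
{Vance}: service 503 + fixed 160 = 663
{Galt}: service 640 + fixed 113 = 753
{Vance, Galt, Brent}: service 303 + fixed 697 = 1000
No other subset beats 658.

Open Vance and Galt; minimum total cost 658.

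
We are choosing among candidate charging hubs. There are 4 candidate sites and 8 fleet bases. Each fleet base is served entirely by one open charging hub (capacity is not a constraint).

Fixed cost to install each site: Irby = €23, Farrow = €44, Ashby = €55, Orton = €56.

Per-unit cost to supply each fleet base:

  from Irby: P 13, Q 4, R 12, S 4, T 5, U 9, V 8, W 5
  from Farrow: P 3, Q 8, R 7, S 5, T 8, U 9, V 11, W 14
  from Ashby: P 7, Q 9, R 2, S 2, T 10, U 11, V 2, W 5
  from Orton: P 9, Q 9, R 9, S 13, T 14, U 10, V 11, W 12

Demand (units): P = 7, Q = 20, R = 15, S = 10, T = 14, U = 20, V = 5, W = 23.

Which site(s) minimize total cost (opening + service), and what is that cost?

Open Irby and Ashby; minimum total cost 632.

For any fixed open set, each fleet base goes to its cheapest open site; total = fixed + service.
{Irby, Ashby}: P→Ashby 7·7=49, Q→Irby 4·20=80, R→Ashby 2·15=30, S→Ashby 2·10=20, T→Irby 5·14=70, U→Irby 9·20=180, V→Ashby 2·5=10, W→Irby 5·23=115. Service 554; fixed 78; total 632.
{Irby, Farrow, Ashby}: P→Farrow 3·7=21, Q→Irby 4·20=80, R→Ashby 2·15=30, S→Ashby 2·10=20, T→Irby 5·14=70, U→Irby 9·20=180, V→Ashby 2·5=10, W→Irby 5·23=115. Service 526; fixed 122; total 648.
{Irby, Ashby, Orton}: service 554 + fixed 134 = 688
{Irby, Farrow, Ashby, Orton}: P→Farrow 3·7=21, Q→Irby 4·20=80, R→Ashby 2·15=30, S→Ashby 2·10=20, T→Irby 5·14=70, U→Irby 9·20=180, V→Ashby 2·5=10, W→Irby 5·23=115. Service 526; fixed 178; total 704.
(All 15 nonempty subsets were checked; Irby and Ashby is lowest.)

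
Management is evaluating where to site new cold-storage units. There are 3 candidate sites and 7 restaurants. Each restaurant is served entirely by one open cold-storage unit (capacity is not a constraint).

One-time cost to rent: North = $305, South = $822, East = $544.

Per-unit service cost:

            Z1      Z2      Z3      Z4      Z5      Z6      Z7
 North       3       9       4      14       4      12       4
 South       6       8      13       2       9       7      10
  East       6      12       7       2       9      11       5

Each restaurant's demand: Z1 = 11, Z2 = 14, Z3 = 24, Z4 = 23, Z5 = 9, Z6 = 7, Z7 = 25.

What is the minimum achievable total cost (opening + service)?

Minimum total cost: 1102

For any fixed open set, each restaurant goes to its cheapest open site; total = fixed + service.
{North}: Z1→North 3·11=33, Z2→North 9·14=126, Z3→North 4·24=96, Z4→North 14·23=322, Z5→North 4·9=36, Z6→North 12·7=84, Z7→North 4·25=100. Service 797; fixed 305; total 1102.
{East}: service 731 + fixed 544 = 1275
{North, East}: service 514 + fixed 849 = 1363
{North, South, East}: Z1→North 3·11=33, Z2→South 8·14=112, Z3→North 4·24=96, Z4→South 2·23=46, Z5→North 4·9=36, Z6→South 7·7=49, Z7→North 4·25=100. Service 472; fixed 1671; total 2143.
No other subset beats 1102.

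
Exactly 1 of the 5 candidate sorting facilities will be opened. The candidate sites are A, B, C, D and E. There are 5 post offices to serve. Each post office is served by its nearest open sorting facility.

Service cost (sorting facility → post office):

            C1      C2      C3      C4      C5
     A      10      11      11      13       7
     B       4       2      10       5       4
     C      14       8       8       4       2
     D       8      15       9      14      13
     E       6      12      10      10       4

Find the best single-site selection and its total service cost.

With exactly 1 open, each post office uses its cheapest among the chosen.
{B}: C1→B 4, C2→B 2, C3→B 10, C4→B 5, C5→B 4. Service cost 25.
{C}: service cost 36
{E}: service cost 42
Among all 5 size-1 choices, {B} is lowest.

Choose B only; total service cost 25.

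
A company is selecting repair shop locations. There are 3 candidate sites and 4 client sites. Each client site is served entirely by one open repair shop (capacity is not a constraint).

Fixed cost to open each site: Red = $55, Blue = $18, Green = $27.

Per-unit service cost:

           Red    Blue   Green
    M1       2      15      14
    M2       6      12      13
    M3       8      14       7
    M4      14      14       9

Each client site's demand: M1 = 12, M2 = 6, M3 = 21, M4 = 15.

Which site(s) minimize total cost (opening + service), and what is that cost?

For any fixed open set, each client site goes to its cheapest open site; total = fixed + service.
{Red, Green}: M1→Red 2·12=24, M2→Red 6·6=36, M3→Green 7·21=147, M4→Green 9·15=135. Service 342; fixed 82; total 424.
{Red, Blue, Green}: M1→Red 2·12=24, M2→Red 6·6=36, M3→Green 7·21=147, M4→Green 9·15=135. Service 342; fixed 100; total 442.
{Red}: service 438 + fixed 55 = 493
{Blue}: service 756 + fixed 18 = 774
No other subset beats 424.

Open Red and Green; minimum total cost 424.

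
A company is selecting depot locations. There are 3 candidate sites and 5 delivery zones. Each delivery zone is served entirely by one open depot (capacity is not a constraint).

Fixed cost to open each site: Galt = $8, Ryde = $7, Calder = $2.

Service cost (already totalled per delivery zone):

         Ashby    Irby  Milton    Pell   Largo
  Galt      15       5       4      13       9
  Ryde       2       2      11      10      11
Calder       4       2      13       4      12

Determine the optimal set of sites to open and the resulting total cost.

Open Galt and Calder; minimum total cost 33.

For any fixed open set, each delivery zone goes to its cheapest open site; total = fixed + service.
{Galt, Calder}: Ashby→Calder 4, Irby→Calder 2, Milton→Galt 4, Pell→Calder 4, Largo→Galt 9. Service 23; fixed 10; total 33.
{Calder}: Ashby→Calder 4, Irby→Calder 2, Milton→Calder 13, Pell→Calder 4, Largo→Calder 12. Service 35; fixed 2; total 37.
{Galt, Ryde, Calder}: service 21 + fixed 17 = 38
(All 7 nonempty subsets were checked; Galt and Calder is lowest.)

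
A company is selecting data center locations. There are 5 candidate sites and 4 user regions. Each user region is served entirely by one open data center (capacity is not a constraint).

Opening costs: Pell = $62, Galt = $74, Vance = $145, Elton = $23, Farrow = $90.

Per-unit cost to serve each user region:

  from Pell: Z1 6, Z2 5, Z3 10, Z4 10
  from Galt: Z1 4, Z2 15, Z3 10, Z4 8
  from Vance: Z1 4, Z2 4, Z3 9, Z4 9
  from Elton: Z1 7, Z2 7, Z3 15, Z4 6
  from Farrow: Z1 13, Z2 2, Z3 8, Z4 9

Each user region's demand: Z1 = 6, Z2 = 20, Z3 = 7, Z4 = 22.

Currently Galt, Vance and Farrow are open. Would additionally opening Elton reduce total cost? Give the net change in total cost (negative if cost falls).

Yes — net change −21 (cost falls by 21).

Current service cost with {Galt, Vance, Farrow}: 296.
Adding Elton: each user region re-picks its cheapest; new service cost 252, saving 44.
Extra fixed cost: 23. Net change = 23 − 44 = -21.
(Totals: 605 → 584.)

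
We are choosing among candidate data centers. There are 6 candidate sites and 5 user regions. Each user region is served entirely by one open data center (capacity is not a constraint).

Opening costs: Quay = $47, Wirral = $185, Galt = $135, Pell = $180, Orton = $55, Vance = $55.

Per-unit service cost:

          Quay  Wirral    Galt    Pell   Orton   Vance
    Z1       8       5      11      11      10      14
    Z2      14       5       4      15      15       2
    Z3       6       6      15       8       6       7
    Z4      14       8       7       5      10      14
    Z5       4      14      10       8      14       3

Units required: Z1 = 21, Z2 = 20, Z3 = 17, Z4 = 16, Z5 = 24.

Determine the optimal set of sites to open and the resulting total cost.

For any fixed open set, each user region goes to its cheapest open site; total = fixed + service.
{Wirral, Vance}: Z1→Wirral 5·21=105, Z2→Vance 2·20=40, Z3→Wirral 6·17=102, Z4→Wirral 8·16=128, Z5→Vance 3·24=72. Service 447; fixed 240; total 687.
{Orton, Vance}: Z1→Orton 10·21=210, Z2→Vance 2·20=40, Z3→Orton 6·17=102, Z4→Orton 10·16=160, Z5→Vance 3·24=72. Service 584; fixed 110; total 694.
{Quay, Orton, Vance}: service 542 + fixed 157 = 699
{Quay, Wirral, Galt, Pell, Orton, Vance}: Z1→Wirral 5·21=105, Z2→Vance 2·20=40, Z3→Quay 6·17=102, Z4→Pell 5·16=80, Z5→Vance 3·24=72. Service 399; fixed 657; total 1056.
No other subset beats 687.

Open Wirral and Vance; minimum total cost 687.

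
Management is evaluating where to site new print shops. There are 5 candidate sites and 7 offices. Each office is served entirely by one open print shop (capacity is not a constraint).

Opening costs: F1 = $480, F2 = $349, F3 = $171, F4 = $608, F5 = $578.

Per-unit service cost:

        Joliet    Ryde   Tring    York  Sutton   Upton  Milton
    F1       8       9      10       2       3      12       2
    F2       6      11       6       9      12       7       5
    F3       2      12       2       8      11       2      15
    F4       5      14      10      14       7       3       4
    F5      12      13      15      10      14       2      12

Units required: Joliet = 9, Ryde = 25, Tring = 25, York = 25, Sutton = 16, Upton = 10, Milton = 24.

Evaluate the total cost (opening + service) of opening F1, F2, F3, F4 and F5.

Each office is assigned to its cheapest site among the open ones.
{F1, F2, F3, F4, F5}: Joliet→F3 2·9=18, Ryde→F1 9·25=225, Tring→F3 2·25=50, York→F1 2·25=50, Sutton→F1 3·16=48, Upton→F3 2·10=20, Milton→F1 2·24=48. Service 459; fixed 2186; total 2645.

Total cost: 2645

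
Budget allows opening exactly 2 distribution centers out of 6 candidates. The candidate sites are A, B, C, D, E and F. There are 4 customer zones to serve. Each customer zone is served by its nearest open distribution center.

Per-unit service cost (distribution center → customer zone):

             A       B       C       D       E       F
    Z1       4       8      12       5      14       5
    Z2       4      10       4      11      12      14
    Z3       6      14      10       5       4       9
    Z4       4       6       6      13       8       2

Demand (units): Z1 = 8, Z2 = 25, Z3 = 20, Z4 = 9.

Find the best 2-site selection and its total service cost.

With exactly 2 open, each customer zone uses its cheapest among the chosen.
{A, E}: Z1→A 4·8=32, Z2→A 4·25=100, Z3→E 4·20=80, Z4→A 4·9=36. Service cost 248.
{A, D}: service cost 268
{A, F}: service cost 270
Among all 15 size-2 choices, {A, E} is lowest.

Choose A and E; total service cost 248.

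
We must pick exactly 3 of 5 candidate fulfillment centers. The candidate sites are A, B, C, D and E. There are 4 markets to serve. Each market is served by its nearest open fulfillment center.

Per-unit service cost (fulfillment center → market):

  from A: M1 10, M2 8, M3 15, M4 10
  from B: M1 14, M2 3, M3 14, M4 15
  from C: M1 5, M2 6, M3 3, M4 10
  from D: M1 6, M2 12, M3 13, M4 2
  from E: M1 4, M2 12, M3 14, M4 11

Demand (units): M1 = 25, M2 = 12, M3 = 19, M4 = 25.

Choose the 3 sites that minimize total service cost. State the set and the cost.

Choose B, C and D; total service cost 268.

With exactly 3 open, each market uses its cheapest among the chosen.
{B, C, D}: M1→C 5·25=125, M2→B 3·12=36, M3→C 3·19=57, M4→D 2·25=50. Service cost 268.
{C, D, E}: service cost 279
{A, C, D}: service cost 304
Among all 10 size-3 choices, {B, C, D} is lowest.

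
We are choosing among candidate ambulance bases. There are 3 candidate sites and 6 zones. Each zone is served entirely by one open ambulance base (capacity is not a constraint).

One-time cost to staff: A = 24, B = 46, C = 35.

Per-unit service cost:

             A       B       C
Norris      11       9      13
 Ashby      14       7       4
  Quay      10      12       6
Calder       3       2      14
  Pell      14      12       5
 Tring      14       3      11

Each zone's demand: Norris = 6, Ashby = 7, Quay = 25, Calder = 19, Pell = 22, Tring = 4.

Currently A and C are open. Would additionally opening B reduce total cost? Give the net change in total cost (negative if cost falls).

Current service cost with {A, C}: 455.
Adding B: each zone re-picks its cheapest; new service cost 392, saving 63.
Extra fixed cost: 46. Net change = 46 − 63 = -17.
(Totals: 514 → 497.)

Yes — net change −17 (cost falls by 17).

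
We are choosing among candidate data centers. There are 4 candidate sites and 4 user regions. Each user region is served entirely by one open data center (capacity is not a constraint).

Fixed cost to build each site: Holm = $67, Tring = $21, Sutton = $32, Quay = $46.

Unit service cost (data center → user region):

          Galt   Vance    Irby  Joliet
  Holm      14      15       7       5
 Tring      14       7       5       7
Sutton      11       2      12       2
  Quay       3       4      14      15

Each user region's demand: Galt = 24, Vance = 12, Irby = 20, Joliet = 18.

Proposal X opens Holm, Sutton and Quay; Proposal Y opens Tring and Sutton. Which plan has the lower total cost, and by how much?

Proposal X is cheaper by 60.

Proposal X: {Holm, Sutton, Quay}: Galt→Quay 3·24=72, Vance→Sutton 2·12=24, Irby→Holm 7·20=140, Joliet→Sutton 2·18=36. Service 272; fixed 145; total 417.
Proposal Y: {Tring, Sutton}: Galt→Sutton 11·24=264, Vance→Sutton 2·12=24, Irby→Tring 5·20=100, Joliet→Sutton 2·18=36. Service 424; fixed 53; total 477.
Difference: |417 − 477| = 60.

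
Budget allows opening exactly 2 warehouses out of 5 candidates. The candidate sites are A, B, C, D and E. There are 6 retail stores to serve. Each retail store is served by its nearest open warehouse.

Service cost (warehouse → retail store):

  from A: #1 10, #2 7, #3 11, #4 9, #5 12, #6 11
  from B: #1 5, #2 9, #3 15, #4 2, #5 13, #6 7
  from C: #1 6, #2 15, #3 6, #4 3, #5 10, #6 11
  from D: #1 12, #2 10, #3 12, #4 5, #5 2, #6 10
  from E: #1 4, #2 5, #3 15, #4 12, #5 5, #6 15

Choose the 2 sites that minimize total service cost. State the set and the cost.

Choose C and E; total service cost 34.

With exactly 2 open, each retail store uses its cheapest among the chosen.
{C, E}: #1→E 4, #2→E 5, #3→C 6, #4→C 3, #5→E 5, #6→C 11. Service cost 34.
{B, D}: service cost 37
{C, D}: service cost 37
Among all 10 size-2 choices, {C, E} is lowest.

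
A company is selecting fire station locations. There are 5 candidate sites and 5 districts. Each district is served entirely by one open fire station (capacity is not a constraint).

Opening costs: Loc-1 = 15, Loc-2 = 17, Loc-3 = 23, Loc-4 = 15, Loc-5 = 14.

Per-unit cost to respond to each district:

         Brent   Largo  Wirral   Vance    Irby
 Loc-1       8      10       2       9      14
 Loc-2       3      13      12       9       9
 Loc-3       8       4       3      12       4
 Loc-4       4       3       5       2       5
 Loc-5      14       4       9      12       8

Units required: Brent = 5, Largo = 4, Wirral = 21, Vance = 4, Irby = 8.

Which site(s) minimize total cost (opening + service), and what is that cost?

For any fixed open set, each district goes to its cheapest open site; total = fixed + service.
{Loc-1, Loc-4}: Brent→Loc-4 4·5=20, Largo→Loc-4 3·4=12, Wirral→Loc-1 2·21=42, Vance→Loc-4 2·4=8, Irby→Loc-4 5·8=40. Service 122; fixed 30; total 152.
{Loc-1, Loc-2, Loc-4}: service 117 + fixed 47 = 164
{Loc-1, Loc-4, Loc-5}: Brent→Loc-4 4·5=20, Largo→Loc-4 3·4=12, Wirral→Loc-1 2·21=42, Vance→Loc-4 2·4=8, Irby→Loc-4 5·8=40. Service 122; fixed 44; total 166.
{Loc-1, Loc-2, Loc-3, Loc-4, Loc-5}: service 109 + fixed 84 = 193
No other subset beats 152.

Open Loc-1 and Loc-4; minimum total cost 152.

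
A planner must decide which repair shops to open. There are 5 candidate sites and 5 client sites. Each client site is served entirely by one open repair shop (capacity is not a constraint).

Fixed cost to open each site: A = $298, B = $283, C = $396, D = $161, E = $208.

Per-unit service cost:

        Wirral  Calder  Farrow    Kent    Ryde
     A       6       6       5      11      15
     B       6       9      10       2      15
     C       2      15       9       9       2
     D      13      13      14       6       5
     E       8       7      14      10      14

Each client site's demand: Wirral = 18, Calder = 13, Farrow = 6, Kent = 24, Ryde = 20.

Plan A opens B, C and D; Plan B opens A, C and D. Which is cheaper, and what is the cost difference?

Plan A is cheaper by 48.

Plan A: {B, C, D}: Wirral→C 2·18=36, Calder→B 9·13=117, Farrow→C 9·6=54, Kent→B 2·24=48, Ryde→C 2·20=40. Service 295; fixed 840; total 1135.
Plan B: {A, C, D}: Wirral→C 2·18=36, Calder→A 6·13=78, Farrow→A 5·6=30, Kent→D 6·24=144, Ryde→C 2·20=40. Service 328; fixed 855; total 1183.
Difference: |1135 − 1183| = 48.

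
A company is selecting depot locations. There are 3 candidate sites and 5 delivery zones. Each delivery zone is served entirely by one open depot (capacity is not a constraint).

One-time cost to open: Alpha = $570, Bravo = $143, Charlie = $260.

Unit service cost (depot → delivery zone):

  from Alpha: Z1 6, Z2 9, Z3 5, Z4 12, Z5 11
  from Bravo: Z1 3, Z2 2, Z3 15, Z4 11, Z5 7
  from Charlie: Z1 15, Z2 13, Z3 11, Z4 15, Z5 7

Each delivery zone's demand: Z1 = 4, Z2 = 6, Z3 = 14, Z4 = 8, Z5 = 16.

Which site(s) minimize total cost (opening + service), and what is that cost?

Open Bravo only; minimum total cost 577.

For any fixed open set, each delivery zone goes to its cheapest open site; total = fixed + service.
{Bravo}: Z1→Bravo 3·4=12, Z2→Bravo 2·6=12, Z3→Bravo 15·14=210, Z4→Bravo 11·8=88, Z5→Bravo 7·16=112. Service 434; fixed 143; total 577.
{Bravo, Charlie}: service 378 + fixed 403 = 781
{Charlie}: service 524 + fixed 260 = 784
{Alpha, Bravo, Charlie}: service 294 + fixed 973 = 1267
(All 7 nonempty subsets were checked; Bravo only is lowest.)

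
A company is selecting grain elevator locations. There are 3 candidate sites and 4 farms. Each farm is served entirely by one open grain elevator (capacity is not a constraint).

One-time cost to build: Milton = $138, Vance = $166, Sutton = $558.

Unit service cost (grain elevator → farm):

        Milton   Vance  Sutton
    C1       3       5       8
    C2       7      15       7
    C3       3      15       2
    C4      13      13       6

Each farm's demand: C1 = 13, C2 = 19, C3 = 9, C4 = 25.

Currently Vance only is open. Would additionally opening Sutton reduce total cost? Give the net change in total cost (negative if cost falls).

No — net change +114 (cost rises by 114).

Current service cost with {Vance}: 810.
Adding Sutton: each farm re-picks its cheapest; new service cost 366, saving 444.
Extra fixed cost: 558. Net change = 558 − 444 = 114.
(Totals: 976 → 1090.)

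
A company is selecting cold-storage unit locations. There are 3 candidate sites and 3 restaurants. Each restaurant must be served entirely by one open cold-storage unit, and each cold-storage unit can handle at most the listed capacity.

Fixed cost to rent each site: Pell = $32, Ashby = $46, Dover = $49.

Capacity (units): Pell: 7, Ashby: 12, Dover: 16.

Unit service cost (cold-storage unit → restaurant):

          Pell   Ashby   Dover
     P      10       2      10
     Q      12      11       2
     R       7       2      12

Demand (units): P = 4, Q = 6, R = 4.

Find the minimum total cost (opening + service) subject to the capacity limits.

Minimum total cost: 123

Open {Ashby, Dover}: P→Ashby 2·4=8, Q→Dover 2·6=12, R→Ashby 2·4=8.
Loads: Ashby carries 8/12, Dover carries 6/16. Service 28; fixed 95; total 123.
Next best feasible plan costs 149.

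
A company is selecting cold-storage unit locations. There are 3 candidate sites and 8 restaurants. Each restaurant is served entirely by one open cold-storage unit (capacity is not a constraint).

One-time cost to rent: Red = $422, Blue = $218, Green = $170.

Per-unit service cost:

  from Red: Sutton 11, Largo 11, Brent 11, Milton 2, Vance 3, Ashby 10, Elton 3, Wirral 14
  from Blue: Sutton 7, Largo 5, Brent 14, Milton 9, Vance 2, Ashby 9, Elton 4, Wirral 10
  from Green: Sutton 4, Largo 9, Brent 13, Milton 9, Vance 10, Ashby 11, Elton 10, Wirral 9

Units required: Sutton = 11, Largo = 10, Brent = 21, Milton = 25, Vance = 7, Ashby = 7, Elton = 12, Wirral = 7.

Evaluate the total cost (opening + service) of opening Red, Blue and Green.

Total cost: 1361

Each restaurant is assigned to its cheapest site among the open ones.
{Red, Blue, Green}: Sutton→Green 4·11=44, Largo→Blue 5·10=50, Brent→Red 11·21=231, Milton→Red 2·25=50, Vance→Blue 2·7=14, Ashby→Blue 9·7=63, Elton→Red 3·12=36, Wirral→Green 9·7=63. Service 551; fixed 810; total 1361.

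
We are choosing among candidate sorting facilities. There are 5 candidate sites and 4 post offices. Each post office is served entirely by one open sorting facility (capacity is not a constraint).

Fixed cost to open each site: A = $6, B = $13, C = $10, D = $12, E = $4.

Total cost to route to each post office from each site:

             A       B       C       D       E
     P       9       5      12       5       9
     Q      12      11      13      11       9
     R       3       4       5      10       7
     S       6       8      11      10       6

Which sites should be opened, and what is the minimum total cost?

Open E only; minimum total cost 35.

For any fixed open set, each post office goes to its cheapest open site; total = fixed + service.
{E}: P→E 9, Q→E 9, R→E 7, S→E 6. Service 31; fixed 4; total 35.
{A}: service 30 + fixed 6 = 36
{A, E}: service 27 + fixed 10 = 37
{A, B, C, D, E}: service 23 + fixed 45 = 68
No other subset beats 35.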